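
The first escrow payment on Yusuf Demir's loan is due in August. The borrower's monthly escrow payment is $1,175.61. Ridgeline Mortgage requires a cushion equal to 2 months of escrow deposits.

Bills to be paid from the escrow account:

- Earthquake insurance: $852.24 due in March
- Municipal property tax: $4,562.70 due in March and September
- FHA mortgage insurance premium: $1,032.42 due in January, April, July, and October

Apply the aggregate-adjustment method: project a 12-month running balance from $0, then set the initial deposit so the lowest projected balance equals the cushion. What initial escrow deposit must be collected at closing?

Cushion = 2 × $1,175.61 = $2,351.22
Trial balance (start $0, +$1,175.61 each month, − disbursements):
  Aug: +$1,175.61 → $1,175.61
  Sep: +$1,175.61 − $4,562.70 → -$2,211.48
  Oct: +$1,175.61 − $1,032.42 → -$2,068.29
  Nov: +$1,175.61 → -$892.68
  Dec: +$1,175.61 → $282.93
  Jan: +$1,175.61 − $1,032.42 → $426.12
  Feb: +$1,175.61 → $1,601.73
  Mar: +$1,175.61 − $5,414.94 → -$2,637.60
  Apr: +$1,175.61 − $1,032.42 → -$2,494.41
  May: +$1,175.61 → -$1,318.80
  Jun: +$1,175.61 → -$143.19
  Jul: +$1,175.61 − $1,032.42 → $0.00
Lowest trial balance = -$2,637.60 (Mar)
Initial deposit = cushion − low point = $2,351.22 − (-$2,637.60) = $4,988.82

$4,988.82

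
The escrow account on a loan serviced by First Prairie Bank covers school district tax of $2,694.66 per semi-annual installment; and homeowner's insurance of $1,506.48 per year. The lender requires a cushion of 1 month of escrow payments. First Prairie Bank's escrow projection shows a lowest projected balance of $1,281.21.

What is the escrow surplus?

School district tax: $2,694.66 × 2 = $5,389.32/yr
Homeowner's insurance: $1,506.48/yr
Total per year = $5,389.32 + $1,506.48 = $6,895.80
Monthly escrow = $6,895.80 / 12 = $574.65
Required cushion = 1 × $574.65 = $574.65
Excess over cushion: $1,281.21 − $574.65 = $706.56

$706.56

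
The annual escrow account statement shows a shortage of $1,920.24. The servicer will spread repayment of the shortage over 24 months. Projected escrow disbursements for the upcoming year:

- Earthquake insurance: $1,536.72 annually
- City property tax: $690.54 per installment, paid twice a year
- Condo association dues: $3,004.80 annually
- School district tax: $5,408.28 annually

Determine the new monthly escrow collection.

$1,024.25

Earthquake insurance — $1,536.72/yr
City property tax — $690.54 × 2 = $1,381.08/yr
Condo association dues — $3,004.80/yr
School district tax — $5,408.28/yr
Combined annual = $1,536.72 + $1,381.08 + $3,004.80 + $5,408.28 = $11,330.88
Monthly escrow = $11,330.88 / 12 = $944.24
Shortage spread = $1,920.24 ÷ 24 = $80.01/mo
New monthly escrow = $944.24 + $80.01 = $1,024.25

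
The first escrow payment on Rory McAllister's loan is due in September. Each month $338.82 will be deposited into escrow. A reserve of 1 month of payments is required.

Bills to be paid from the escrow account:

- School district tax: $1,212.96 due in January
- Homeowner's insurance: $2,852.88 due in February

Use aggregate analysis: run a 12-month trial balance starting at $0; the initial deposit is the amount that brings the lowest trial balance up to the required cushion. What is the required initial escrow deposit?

Cushion = 1 × $338.82 = $338.82
Trial balance (start $0, +$338.82 each month, − disbursements):
  Sep: +$338.82 → $338.82
  Oct: +$338.82 → $677.64
  Nov: +$338.82 → $1,016.46
  Dec: +$338.82 → $1,355.28
  Jan: +$338.82 − $1,212.96 → $481.14
  Feb: +$338.82 − $2,852.88 → -$2,032.92
  Mar: +$338.82 → -$1,694.10
  Apr: +$338.82 → -$1,355.28
  May: +$338.82 → -$1,016.46
  Jun: +$338.82 → -$677.64
  Jul: +$338.82 → -$338.82
  Aug: +$338.82 → $0.00
Lowest trial balance = -$2,032.92 (Feb)
Initial deposit = cushion − low point = $338.82 − (-$2,032.92) = $2,371.74

$2,371.74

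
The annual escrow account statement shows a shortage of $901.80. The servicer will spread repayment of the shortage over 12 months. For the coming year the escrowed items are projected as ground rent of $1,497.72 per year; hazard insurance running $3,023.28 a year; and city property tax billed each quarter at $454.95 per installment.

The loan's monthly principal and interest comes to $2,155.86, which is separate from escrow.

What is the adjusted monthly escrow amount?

Ground rent: $1,497.72
Hazard insurance: $3,023.28
City property tax: $454.95 × 4 = $1,819.80
Total annual escrow = $6,340.80
Monthly escrow = $6,340.80 ÷ 12 = $528.40
Shortage per month = $901.80 ÷ 12 = $75.15
Adjusted monthly = $528.40 + $75.15 = $603.55

$603.55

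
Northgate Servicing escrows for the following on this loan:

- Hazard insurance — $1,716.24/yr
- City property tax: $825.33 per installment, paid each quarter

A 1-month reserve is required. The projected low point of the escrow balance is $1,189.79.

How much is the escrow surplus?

$771.66

Hazard insurance — $1,716.24
City property tax — $825.33 × 4 = $3,301.32
Total annual escrow = $1,716.24 + $3,301.32 = $5,017.56
Base monthly escrow = $5,017.56 / 12 = $418.13
Cushion = 1 × $418.13 = $418.13
Surplus = $1,189.79 − $418.13 = $771.66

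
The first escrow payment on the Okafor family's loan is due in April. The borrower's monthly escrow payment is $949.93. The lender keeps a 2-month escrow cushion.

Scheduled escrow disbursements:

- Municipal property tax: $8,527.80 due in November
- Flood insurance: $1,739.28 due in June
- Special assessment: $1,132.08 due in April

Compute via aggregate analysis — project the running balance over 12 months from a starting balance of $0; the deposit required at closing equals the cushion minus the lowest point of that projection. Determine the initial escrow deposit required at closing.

Cushion = 2 × $949.93 = $1,899.86
Trial balance (start $0, +$949.93 each month, − disbursements):
  Apr: +$949.93 − $1,132.08 → -$182.15
  May: +$949.93 → $767.78
  Jun: +$949.93 − $1,739.28 → -$21.57
  Jul: +$949.93 → $928.36
  Aug: +$949.93 → $1,878.29
  Sep: +$949.93 → $2,828.22
  Oct: +$949.93 → $3,778.15
  Nov: +$949.93 − $8,527.80 → -$3,799.72
  Dec: +$949.93 → -$2,849.79
  Jan: +$949.93 → -$1,899.86
  Feb: +$949.93 → -$949.93
  Mar: +$949.93 → $0.00
Lowest trial balance = -$3,799.72 (Nov)
Initial deposit = cushion − low point = $1,899.86 − (-$3,799.72) = $5,699.58

$5,699.58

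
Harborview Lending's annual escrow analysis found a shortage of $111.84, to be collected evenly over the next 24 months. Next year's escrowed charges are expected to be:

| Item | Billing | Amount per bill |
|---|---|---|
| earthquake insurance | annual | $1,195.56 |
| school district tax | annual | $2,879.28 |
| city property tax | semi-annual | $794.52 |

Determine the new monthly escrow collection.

$476.65

Earthquake insurance: $1,195.56/yr
School district tax: $2,879.28/yr
City property tax: $794.52 × 2 = $1,589.04/yr
Yearly total = $5,663.88
Monthly escrow = $5,663.88 ÷ 12 = $471.99
Monthly shortage recovery: $111.84 / 24 = $4.66
Adjusted monthly = $471.99 + $4.66 = $476.65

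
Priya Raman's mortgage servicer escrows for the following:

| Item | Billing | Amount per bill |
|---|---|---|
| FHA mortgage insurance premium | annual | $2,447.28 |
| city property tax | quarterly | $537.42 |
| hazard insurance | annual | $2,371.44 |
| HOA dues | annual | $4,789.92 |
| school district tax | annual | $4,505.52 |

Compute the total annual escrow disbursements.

FHA mortgage insurance premium — $2,447.28 annually
City property tax — $537.42 × 4 = $2,149.68 annually
Hazard insurance — $2,371.44 annually
HOA dues — $4,789.92 annually
School district tax — $4,505.52 annually
Yearly total = $2,447.28 + $2,149.68 + $2,371.44 + $4,789.92 + $4,505.52 = $16,263.84

$16,263.84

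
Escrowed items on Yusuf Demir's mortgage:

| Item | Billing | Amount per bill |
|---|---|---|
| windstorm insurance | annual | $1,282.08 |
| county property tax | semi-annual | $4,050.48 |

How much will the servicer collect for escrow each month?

Windstorm insurance — $1,282.08
County property tax — $4,050.48 × 2 = $8,100.96
Combined annual = $9,383.04
Per month = $9,383.04 ÷ 12 = $781.92

$781.92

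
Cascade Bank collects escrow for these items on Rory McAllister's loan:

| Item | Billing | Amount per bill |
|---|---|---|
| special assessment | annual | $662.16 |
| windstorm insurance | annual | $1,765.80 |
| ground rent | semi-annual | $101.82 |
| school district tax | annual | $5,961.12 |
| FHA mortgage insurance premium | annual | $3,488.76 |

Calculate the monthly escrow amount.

Special assessment — $662.16 per year
Windstorm insurance — $1,765.80 per year
Ground rent — $101.82 × 2 = $203.64 per year
School district tax — $5,961.12 per year
FHA mortgage insurance premium — $3,488.76 per year
Total annual escrow = $662.16 + $1,765.80 + $203.64 + $5,961.12 + $3,488.76 = $12,081.48
Base monthly escrow = $12,081.48 / 12 = $1,006.79

$1,006.79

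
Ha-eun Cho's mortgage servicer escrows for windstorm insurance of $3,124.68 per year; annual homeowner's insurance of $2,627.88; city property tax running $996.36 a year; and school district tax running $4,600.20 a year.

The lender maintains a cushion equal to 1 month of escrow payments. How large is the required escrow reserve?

Windstorm insurance — $3,124.68 annually
Homeowner's insurance — $2,627.88 annually
City property tax — $996.36 annually
School district tax — $4,600.20 annually
Annual escrow total = $11,349.12
Base monthly escrow = $11,349.12 ÷ 12 = $945.76
Reserve = 1 × $945.76 = $945.76

$945.76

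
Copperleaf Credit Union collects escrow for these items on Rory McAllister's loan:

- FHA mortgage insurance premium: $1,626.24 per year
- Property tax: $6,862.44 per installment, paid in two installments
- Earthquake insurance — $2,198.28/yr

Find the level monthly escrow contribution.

FHA mortgage insurance premium = $1,626.24 per year
Property tax = $6,862.44 × 2 = $13,724.88 per year
Earthquake insurance = $2,198.28 per year
Annual escrow total = $1,626.24 + $13,724.88 + $2,198.28 = $17,549.40
Base monthly escrow = $17,549.40 / 12 = $1,462.45

$1,462.45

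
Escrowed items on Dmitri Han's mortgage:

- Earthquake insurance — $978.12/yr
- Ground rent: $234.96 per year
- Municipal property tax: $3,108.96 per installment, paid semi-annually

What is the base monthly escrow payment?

$619.25

Earthquake insurance: $978.12 annually
Ground rent: $234.96 annually
Municipal property tax: $3,108.96 × 2 = $6,217.92 annually
Combined annual = $978.12 + $234.96 + $6,217.92 = $7,431.00
Monthly escrow = $7,431.00 / 12 = $619.25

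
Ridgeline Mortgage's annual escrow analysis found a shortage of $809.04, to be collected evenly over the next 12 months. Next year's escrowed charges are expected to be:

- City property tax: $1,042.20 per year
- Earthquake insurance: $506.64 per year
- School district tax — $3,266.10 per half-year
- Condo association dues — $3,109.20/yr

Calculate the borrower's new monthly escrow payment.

City property tax = $1,042.20/yr
Earthquake insurance = $506.64/yr
School district tax = $3,266.10 × 2 = $6,532.20/yr
Condo association dues = $3,109.20/yr
Yearly total = $11,190.24
Monthly = $11,190.24 / 12 = $932.52
Monthly shortage recovery: $809.04 / 12 = $67.42
Adjusted monthly = $932.52 + $67.42 = $999.94

$999.94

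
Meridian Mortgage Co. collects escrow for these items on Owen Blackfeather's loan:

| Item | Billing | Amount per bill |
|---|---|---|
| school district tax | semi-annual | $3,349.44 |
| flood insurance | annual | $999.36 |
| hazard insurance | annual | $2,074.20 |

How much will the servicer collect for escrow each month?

School district tax: $3,349.44 × 2 = $6,698.88/yr
Flood insurance: $999.36/yr
Hazard insurance: $2,074.20/yr
Total per year = $6,698.88 + $999.36 + $2,074.20 = $9,772.44
Base monthly escrow = $9,772.44 ÷ 12 = $814.37

$814.37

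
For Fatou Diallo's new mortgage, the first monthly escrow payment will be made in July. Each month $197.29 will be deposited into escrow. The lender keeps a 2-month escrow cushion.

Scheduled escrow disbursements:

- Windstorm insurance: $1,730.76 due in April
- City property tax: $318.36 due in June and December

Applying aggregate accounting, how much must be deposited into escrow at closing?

Cushion = 2 × $197.29 = $394.58
Trial balance (start $0, +$197.29 each month, − disbursements):
  Jul: +$197.29 → $197.29
  Aug: +$197.29 → $394.58
  Sep: +$197.29 → $591.87
  Oct: +$197.29 → $789.16
  Nov: +$197.29 → $986.45
  Dec: +$197.29 − $318.36 → $865.38
  Jan: +$197.29 → $1,062.67
  Feb: +$197.29 → $1,259.96
  Mar: +$197.29 → $1,457.25
  Apr: +$197.29 − $1,730.76 → -$76.22
  May: +$197.29 → $121.07
  Jun: +$197.29 − $318.36 → $0.00
Lowest trial balance = -$76.22 (Apr)
Initial deposit = cushion − low point = $394.58 − (-$76.22) = $470.80

$470.80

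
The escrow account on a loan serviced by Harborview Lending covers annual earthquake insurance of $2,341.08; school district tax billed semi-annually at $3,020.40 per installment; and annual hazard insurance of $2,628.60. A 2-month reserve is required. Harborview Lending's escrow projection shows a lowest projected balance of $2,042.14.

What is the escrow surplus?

$207.06

Earthquake insurance — $2,341.08 annually
School district tax — $3,020.40 × 2 = $6,040.80 annually
Hazard insurance — $2,628.60 annually
Combined annual = $2,341.08 + $6,040.80 + $2,628.60 = $11,010.48
Monthly escrow = $11,010.48 ÷ 12 = $917.54
Cushion = 2 × $917.54 = $1,835.08
Surplus = $2,042.14 − $1,835.08 = $207.06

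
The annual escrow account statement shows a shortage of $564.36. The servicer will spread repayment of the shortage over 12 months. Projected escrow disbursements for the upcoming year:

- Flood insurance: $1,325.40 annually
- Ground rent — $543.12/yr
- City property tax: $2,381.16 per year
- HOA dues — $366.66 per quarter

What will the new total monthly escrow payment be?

Flood insurance: $1,325.40 per year
Ground rent: $543.12 per year
City property tax: $2,381.16 per year
HOA dues: $366.66 × 4 = $1,466.64 per year
Total per year = $5,716.32
Per month = $5,716.32 / 12 = $476.36
Shortage spread = $564.36 / 12 = $47.03/mo
New monthly escrow = $476.36 + $47.03 = $523.39

$523.39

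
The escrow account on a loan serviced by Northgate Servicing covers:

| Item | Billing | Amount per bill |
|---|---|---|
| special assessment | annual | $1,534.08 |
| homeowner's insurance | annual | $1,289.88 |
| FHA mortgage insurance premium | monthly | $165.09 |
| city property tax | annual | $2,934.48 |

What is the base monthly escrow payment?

$644.96

Special assessment — $1,534.08/yr
Homeowner's insurance — $1,289.88/yr
FHA mortgage insurance premium — $165.09 × 12 = $1,981.08/yr
City property tax — $2,934.48/yr
Combined annual = $7,739.52
Per month = $7,739.52 ÷ 12 = $644.96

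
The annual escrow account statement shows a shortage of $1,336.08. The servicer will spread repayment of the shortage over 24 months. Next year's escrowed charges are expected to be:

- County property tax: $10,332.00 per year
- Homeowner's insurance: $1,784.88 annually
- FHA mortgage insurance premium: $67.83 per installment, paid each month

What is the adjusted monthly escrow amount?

$1,133.24

County property tax: $10,332.00/yr
Homeowner's insurance: $1,784.88/yr
FHA mortgage insurance premium: $67.83 × 12 = $813.96/yr
Annual escrow total = $12,930.84
Monthly = $12,930.84 / 12 = $1,077.57
Monthly shortage recovery: $1,336.08 ÷ 24 = $55.67
New monthly escrow = $1,077.57 + $55.67 = $1,133.24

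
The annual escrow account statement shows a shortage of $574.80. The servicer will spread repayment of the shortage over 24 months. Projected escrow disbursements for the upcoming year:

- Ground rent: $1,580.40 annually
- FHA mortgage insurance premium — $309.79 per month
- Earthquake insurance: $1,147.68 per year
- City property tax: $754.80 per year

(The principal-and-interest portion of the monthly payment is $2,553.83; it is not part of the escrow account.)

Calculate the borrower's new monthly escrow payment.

Ground rent — $1,580.40/yr
FHA mortgage insurance premium — $309.79 × 12 = $3,717.48/yr
Earthquake insurance — $1,147.68/yr
City property tax — $754.80/yr
Yearly total = $7,200.36
Monthly = $7,200.36 ÷ 12 = $600.03
Monthly shortage recovery: $574.80 / 24 = $23.95
Adjusted monthly = $600.03 + $23.95 = $623.98

$623.98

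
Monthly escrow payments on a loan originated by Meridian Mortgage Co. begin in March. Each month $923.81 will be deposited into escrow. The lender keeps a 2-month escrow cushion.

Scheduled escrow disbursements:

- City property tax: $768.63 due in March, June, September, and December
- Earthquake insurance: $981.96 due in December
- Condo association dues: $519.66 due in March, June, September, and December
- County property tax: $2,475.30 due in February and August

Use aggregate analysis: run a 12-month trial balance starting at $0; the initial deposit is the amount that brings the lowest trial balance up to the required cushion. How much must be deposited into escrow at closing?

$2,212.10

Cushion = 2 × $923.81 = $1,847.62
Trial balance (start $0, +$923.81 each month, − disbursements):
  Mar: +$923.81 − $1,288.29 → -$364.48
  Apr: +$923.81 → $559.33
  May: +$923.81 → $1,483.14
  Jun: +$923.81 − $1,288.29 → $1,118.66
  Jul: +$923.81 → $2,042.47
  Aug: +$923.81 − $2,475.30 → $490.98
  Sep: +$923.81 − $1,288.29 → $126.50
  Oct: +$923.81 → $1,050.31
  Nov: +$923.81 → $1,974.12
  Dec: +$923.81 − $2,270.25 → $627.68
  Jan: +$923.81 → $1,551.49
  Feb: +$923.81 − $2,475.30 → $0.00
Lowest trial balance = -$364.48 (Mar)
Initial deposit = cushion − low point = $1,847.62 − (-$364.48) = $2,212.10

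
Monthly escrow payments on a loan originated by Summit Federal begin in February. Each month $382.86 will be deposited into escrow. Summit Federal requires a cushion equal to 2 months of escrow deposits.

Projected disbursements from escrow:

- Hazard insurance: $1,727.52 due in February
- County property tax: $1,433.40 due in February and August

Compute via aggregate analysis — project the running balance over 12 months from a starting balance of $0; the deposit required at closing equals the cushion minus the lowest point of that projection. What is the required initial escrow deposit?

Cushion = 2 × $382.86 = $765.72
Trial balance (start $0, +$382.86 each month, − disbursements):
  Feb: +$382.86 − $3,160.92 → -$2,778.06
  Mar: +$382.86 → -$2,395.20
  Apr: +$382.86 → -$2,012.34
  May: +$382.86 → -$1,629.48
  Jun: +$382.86 → -$1,246.62
  Jul: +$382.86 → -$863.76
  Aug: +$382.86 − $1,433.40 → -$1,914.30
  Sep: +$382.86 → -$1,531.44
  Oct: +$382.86 → -$1,148.58
  Nov: +$382.86 → -$765.72
  Dec: +$382.86 → -$382.86
  Jan: +$382.86 → $0.00
Lowest trial balance = -$2,778.06 (Feb)
Initial deposit = cushion − low point = $765.72 − (-$2,778.06) = $3,543.78

$3,543.78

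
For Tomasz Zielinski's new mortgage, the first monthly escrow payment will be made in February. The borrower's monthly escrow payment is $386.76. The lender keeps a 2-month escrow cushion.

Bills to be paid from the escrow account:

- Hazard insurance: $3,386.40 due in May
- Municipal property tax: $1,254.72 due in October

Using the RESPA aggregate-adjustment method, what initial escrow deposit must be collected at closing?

$2,612.88

Cushion = 2 × $386.76 = $773.52
Trial balance (start $0, +$386.76 each month, − disbursements):
  Feb: +$386.76 → $386.76
  Mar: +$386.76 → $773.52
  Apr: +$386.76 → $1,160.28
  May: +$386.76 − $3,386.40 → -$1,839.36
  Jun: +$386.76 → -$1,452.60
  Jul: +$386.76 → -$1,065.84
  Aug: +$386.76 → -$679.08
  Sep: +$386.76 → -$292.32
  Oct: +$386.76 − $1,254.72 → -$1,160.28
  Nov: +$386.76 → -$773.52
  Dec: +$386.76 → -$386.76
  Jan: +$386.76 → $0.00
Lowest trial balance = -$1,839.36 (May)
Initial deposit = cushion − low point = $773.52 − (-$1,839.36) = $2,612.88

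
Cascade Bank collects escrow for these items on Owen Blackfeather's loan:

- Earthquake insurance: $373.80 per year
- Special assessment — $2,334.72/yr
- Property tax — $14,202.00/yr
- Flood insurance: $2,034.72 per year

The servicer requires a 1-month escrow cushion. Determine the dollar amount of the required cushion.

$1,578.77

Earthquake insurance = $373.80/yr
Special assessment = $2,334.72/yr
Property tax = $14,202.00/yr
Flood insurance = $2,034.72/yr
Annual escrow total = $373.80 + $2,334.72 + $14,202.00 + $2,034.72 = $18,945.24
Monthly = $18,945.24 / 12 = $1,578.77
Reserve = 1 × $1,578.77 = $1,578.77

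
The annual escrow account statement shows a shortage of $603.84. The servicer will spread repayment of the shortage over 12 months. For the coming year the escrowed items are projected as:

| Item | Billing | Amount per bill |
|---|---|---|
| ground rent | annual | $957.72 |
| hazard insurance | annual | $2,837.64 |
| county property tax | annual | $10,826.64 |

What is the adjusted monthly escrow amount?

Ground rent = $957.72 annually
Hazard insurance = $2,837.64 annually
County property tax = $10,826.64 annually
Combined annual = $957.72 + $2,837.64 + $10,826.64 = $14,622.00
Base monthly escrow = $14,622.00 / 12 = $1,218.50
Monthly shortage recovery: $603.84 / 12 = $50.32
New monthly escrow = $1,218.50 + $50.32 = $1,268.82

$1,268.82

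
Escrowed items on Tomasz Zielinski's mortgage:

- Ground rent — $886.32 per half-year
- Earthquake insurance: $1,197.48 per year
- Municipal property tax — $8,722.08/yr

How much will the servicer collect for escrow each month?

$974.35

Ground rent: $886.32 × 2 = $1,772.64/yr
Earthquake insurance: $1,197.48/yr
Municipal property tax: $8,722.08/yr
Total annual escrow = $1,772.64 + $1,197.48 + $8,722.08 = $11,692.20
Monthly = $11,692.20 / 12 = $974.35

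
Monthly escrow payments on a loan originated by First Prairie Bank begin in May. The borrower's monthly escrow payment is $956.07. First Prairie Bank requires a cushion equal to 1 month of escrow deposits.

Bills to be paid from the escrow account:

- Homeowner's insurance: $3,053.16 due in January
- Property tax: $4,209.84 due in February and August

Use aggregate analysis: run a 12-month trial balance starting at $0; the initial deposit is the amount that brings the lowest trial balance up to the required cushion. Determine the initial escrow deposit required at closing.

Cushion = 1 × $956.07 = $956.07
Trial balance (start $0, +$956.07 each month, − disbursements):
  May: +$956.07 → $956.07
  Jun: +$956.07 → $1,912.14
  Jul: +$956.07 → $2,868.21
  Aug: +$956.07 − $4,209.84 → -$385.56
  Sep: +$956.07 → $570.51
  Oct: +$956.07 → $1,526.58
  Nov: +$956.07 → $2,482.65
  Dec: +$956.07 → $3,438.72
  Jan: +$956.07 − $3,053.16 → $1,341.63
  Feb: +$956.07 − $4,209.84 → -$1,912.14
  Mar: +$956.07 → -$956.07
  Apr: +$956.07 → $0.00
Lowest trial balance = -$1,912.14 (Feb)
Initial deposit = cushion − low point = $956.07 − (-$1,912.14) = $2,868.21

$2,868.21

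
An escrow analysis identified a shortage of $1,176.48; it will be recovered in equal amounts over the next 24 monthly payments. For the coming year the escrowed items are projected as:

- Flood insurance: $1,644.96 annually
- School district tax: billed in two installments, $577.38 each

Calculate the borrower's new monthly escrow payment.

Flood insurance — $1,644.96
School district tax — $577.38 × 2 = $1,154.76
Total annual escrow = $2,799.72
Base monthly escrow = $2,799.72 ÷ 12 = $233.31
Shortage per month = $1,176.48 / 24 = $49.02
Adjusted monthly = $233.31 + $49.02 = $282.33

$282.33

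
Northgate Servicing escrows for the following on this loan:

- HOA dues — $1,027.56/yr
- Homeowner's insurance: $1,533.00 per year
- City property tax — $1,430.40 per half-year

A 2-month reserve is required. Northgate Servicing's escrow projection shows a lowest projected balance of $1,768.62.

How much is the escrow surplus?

$865.06

HOA dues: $1,027.56/yr
Homeowner's insurance: $1,533.00/yr
City property tax: $1,430.40 × 2 = $2,860.80/yr
Total per year = $5,421.36
Base monthly escrow = $5,421.36 ÷ 12 = $451.78
Cushion = 2 × $451.78 = $903.56
Surplus = $1,768.62 − $903.56 = $865.06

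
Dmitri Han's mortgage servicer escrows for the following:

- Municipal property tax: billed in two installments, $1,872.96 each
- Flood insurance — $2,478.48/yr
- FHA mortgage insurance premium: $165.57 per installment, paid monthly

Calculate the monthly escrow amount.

$684.27

Municipal property tax = $1,872.96 × 2 = $3,745.92 per year
Flood insurance = $2,478.48 per year
FHA mortgage insurance premium = $165.57 × 12 = $1,986.84 per year
Annual escrow total = $3,745.92 + $2,478.48 + $1,986.84 = $8,211.24
Per month = $8,211.24 ÷ 12 = $684.27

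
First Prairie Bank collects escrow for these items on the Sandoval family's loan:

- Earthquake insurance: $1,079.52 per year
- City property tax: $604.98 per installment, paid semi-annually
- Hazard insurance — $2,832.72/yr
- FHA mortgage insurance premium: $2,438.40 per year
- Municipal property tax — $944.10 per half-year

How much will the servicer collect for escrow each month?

Earthquake insurance = $1,079.52 per year
City property tax = $604.98 × 2 = $1,209.96 per year
Hazard insurance = $2,832.72 per year
FHA mortgage insurance premium = $2,438.40 per year
Municipal property tax = $944.10 × 2 = $1,888.20 per year
Combined annual = $1,079.52 + $1,209.96 + $2,832.72 + $2,438.40 + $1,888.20 = $9,448.80
Monthly escrow = $9,448.80 ÷ 12 = $787.40

$787.40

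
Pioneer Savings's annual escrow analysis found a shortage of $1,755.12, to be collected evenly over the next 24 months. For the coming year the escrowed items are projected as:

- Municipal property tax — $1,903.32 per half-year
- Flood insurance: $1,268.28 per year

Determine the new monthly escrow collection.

Municipal property tax = $1,903.32 × 2 = $3,806.64 per year
Flood insurance = $1,268.28 per year
Total per year = $5,074.92
Per month = $5,074.92 / 12 = $422.91
Monthly shortage recovery: $1,755.12 / 24 = $73.13
New monthly escrow = $422.91 + $73.13 = $496.04

$496.04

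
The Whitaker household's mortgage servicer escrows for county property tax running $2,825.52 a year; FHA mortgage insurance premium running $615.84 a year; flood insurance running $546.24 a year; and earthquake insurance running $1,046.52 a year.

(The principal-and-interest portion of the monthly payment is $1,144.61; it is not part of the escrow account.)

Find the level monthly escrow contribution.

County property tax: $2,825.52
FHA mortgage insurance premium: $615.84
Flood insurance: $546.24
Earthquake insurance: $1,046.52
Total annual escrow = $5,034.12
Base monthly escrow = $5,034.12 / 12 = $419.51

$419.51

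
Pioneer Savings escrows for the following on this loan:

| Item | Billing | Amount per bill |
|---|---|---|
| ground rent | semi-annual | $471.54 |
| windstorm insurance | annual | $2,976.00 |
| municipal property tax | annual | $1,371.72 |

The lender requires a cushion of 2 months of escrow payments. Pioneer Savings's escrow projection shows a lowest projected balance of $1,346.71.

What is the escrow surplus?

$464.91

Ground rent — $471.54 × 2 = $943.08
Windstorm insurance — $2,976.00
Municipal property tax — $1,371.72
Total annual escrow = $5,290.80
Monthly escrow = $5,290.80 / 12 = $440.90
Cushion = 2 × $440.90 = $881.80
Excess over cushion: $1,346.71 − $881.80 = $464.91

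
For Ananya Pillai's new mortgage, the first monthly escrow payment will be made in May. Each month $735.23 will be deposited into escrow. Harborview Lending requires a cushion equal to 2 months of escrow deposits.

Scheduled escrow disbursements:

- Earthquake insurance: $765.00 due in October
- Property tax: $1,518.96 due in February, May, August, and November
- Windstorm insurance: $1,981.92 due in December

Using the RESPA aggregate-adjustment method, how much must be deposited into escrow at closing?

Cushion = 2 × $735.23 = $1,470.46
Trial balance (start $0, +$735.23 each month, − disbursements):
  May: +$735.23 − $1,518.96 → -$783.73
  Jun: +$735.23 → -$48.50
  Jul: +$735.23 → $686.73
  Aug: +$735.23 − $1,518.96 → -$97.00
  Sep: +$735.23 → $638.23
  Oct: +$735.23 − $765.00 → $608.46
  Nov: +$735.23 − $1,518.96 → -$175.27
  Dec: +$735.23 − $1,981.92 → -$1,421.96
  Jan: +$735.23 → -$686.73
  Feb: +$735.23 − $1,518.96 → -$1,470.46
  Mar: +$735.23 → -$735.23
  Apr: +$735.23 → $0.00
Lowest trial balance = -$1,470.46 (Feb)
Initial deposit = cushion − low point = $1,470.46 − (-$1,470.46) = $2,940.92

$2,940.92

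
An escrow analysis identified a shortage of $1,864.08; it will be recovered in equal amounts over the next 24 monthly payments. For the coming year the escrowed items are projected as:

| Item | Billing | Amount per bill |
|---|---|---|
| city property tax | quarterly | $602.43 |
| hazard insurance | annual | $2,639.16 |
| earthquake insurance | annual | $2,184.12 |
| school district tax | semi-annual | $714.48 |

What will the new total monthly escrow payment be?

City property tax = $602.43 × 4 = $2,409.72 per year
Hazard insurance = $2,639.16 per year
Earthquake insurance = $2,184.12 per year
School district tax = $714.48 × 2 = $1,428.96 per year
Total annual escrow = $2,409.72 + $2,639.16 + $2,184.12 + $1,428.96 = $8,661.96
Per month = $8,661.96 ÷ 12 = $721.83
Shortage per month = $1,864.08 ÷ 24 = $77.67
Adjusted monthly = $721.83 + $77.67 = $799.50

$799.50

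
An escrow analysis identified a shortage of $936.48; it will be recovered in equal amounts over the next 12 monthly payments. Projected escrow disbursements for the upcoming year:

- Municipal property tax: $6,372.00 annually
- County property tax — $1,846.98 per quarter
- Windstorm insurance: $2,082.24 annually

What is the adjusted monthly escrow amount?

$1,398.22

Municipal property tax — $6,372.00 per year
County property tax — $1,846.98 × 4 = $7,387.92 per year
Windstorm insurance — $2,082.24 per year
Combined annual = $15,842.16
Monthly escrow = $15,842.16 ÷ 12 = $1,320.18
Monthly shortage recovery: $936.48 / 12 = $78.04
New monthly escrow = $1,320.18 + $78.04 = $1,398.22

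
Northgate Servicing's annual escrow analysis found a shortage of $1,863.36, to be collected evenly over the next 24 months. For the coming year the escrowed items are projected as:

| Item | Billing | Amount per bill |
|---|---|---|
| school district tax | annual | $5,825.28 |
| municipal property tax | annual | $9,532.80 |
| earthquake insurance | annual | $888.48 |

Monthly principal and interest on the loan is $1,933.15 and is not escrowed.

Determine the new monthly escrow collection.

School district tax = $5,825.28 per year
Municipal property tax = $9,532.80 per year
Earthquake insurance = $888.48 per year
Yearly total = $16,246.56
Per month = $16,246.56 / 12 = $1,353.88
Shortage spread = $1,863.36 / 24 = $77.64/mo
New monthly escrow = $1,353.88 + $77.64 = $1,431.52

$1,431.52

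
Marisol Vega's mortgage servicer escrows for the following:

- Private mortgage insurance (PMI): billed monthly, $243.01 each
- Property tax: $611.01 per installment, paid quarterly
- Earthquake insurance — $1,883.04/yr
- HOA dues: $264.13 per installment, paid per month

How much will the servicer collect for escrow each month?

Private mortgage insurance (PMI) = $243.01 × 12 = $2,916.12 annually
Property tax = $611.01 × 4 = $2,444.04 annually
Earthquake insurance = $1,883.04 annually
HOA dues = $264.13 × 12 = $3,169.56 annually
Total annual escrow = $2,916.12 + $2,444.04 + $1,883.04 + $3,169.56 = $10,412.76
Monthly escrow = $10,412.76 ÷ 12 = $867.73

$867.73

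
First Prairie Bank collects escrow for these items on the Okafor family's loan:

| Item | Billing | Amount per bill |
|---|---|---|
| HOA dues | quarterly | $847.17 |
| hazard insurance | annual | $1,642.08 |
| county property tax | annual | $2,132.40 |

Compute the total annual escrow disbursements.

$7,163.16

HOA dues: $847.17 × 4 = $3,388.68 per year
Hazard insurance: $1,642.08 per year
County property tax: $2,132.40 per year
Combined annual = $3,388.68 + $1,642.08 + $2,132.40 = $7,163.16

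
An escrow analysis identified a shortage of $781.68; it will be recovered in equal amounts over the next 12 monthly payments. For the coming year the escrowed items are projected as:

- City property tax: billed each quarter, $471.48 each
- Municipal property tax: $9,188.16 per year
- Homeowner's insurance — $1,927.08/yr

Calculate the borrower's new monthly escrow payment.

$1,148.57

City property tax — $471.48 × 4 = $1,885.92 annually
Municipal property tax — $9,188.16 annually
Homeowner's insurance — $1,927.08 annually
Annual escrow total = $1,885.92 + $9,188.16 + $1,927.08 = $13,001.16
Base monthly escrow = $13,001.16 ÷ 12 = $1,083.43
Shortage spread = $781.68 ÷ 12 = $65.14/mo
New monthly escrow = $1,083.43 + $65.14 = $1,148.57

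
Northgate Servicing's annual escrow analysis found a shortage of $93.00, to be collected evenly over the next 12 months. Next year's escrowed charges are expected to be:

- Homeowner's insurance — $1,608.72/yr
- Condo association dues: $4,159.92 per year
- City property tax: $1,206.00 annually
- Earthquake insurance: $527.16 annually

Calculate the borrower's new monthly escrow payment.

$632.90

Homeowner's insurance — $1,608.72 per year
Condo association dues — $4,159.92 per year
City property tax — $1,206.00 per year
Earthquake insurance — $527.16 per year
Annual escrow total = $1,608.72 + $4,159.92 + $1,206.00 + $527.16 = $7,501.80
Base monthly escrow = $7,501.80 / 12 = $625.15
Shortage per month = $93.00 / 12 = $7.75
New monthly escrow = $625.15 + $7.75 = $632.90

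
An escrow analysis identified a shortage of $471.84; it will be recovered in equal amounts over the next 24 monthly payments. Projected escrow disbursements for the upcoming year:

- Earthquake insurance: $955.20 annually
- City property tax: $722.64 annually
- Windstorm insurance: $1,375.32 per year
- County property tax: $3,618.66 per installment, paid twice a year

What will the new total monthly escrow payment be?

$877.20

Earthquake insurance: $955.20/yr
City property tax: $722.64/yr
Windstorm insurance: $1,375.32/yr
County property tax: $3,618.66 × 2 = $7,237.32/yr
Total per year = $10,290.48
Per month = $10,290.48 ÷ 12 = $857.54
Shortage spread = $471.84 ÷ 24 = $19.66/mo
Adjusted monthly = $857.54 + $19.66 = $877.20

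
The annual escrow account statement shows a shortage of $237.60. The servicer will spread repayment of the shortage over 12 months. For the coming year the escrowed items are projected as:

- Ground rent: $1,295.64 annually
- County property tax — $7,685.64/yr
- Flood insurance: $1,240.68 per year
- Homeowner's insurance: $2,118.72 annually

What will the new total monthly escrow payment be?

Ground rent — $1,295.64 per year
County property tax — $7,685.64 per year
Flood insurance — $1,240.68 per year
Homeowner's insurance — $2,118.72 per year
Total per year = $1,295.64 + $7,685.64 + $1,240.68 + $2,118.72 = $12,340.68
Monthly escrow = $12,340.68 ÷ 12 = $1,028.39
Monthly shortage recovery: $237.60 ÷ 12 = $19.80
New monthly escrow = $1,028.39 + $19.80 = $1,048.19

$1,048.19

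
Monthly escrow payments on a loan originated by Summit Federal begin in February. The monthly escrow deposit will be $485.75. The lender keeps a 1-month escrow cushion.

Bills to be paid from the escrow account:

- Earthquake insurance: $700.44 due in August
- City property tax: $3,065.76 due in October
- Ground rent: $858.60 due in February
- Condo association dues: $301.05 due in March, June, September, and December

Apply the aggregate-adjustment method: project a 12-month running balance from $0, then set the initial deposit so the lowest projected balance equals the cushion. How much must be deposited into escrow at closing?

Cushion = 1 × $485.75 = $485.75
Trial balance (start $0, +$485.75 each month, − disbursements):
  Feb: +$485.75 − $858.60 → -$372.85
  Mar: +$485.75 − $301.05 → -$188.15
  Apr: +$485.75 → $297.60
  May: +$485.75 → $783.35
  Jun: +$485.75 − $301.05 → $968.05
  Jul: +$485.75 → $1,453.80
  Aug: +$485.75 − $700.44 → $1,239.11
  Sep: +$485.75 − $301.05 → $1,423.81
  Oct: +$485.75 − $3,065.76 → -$1,156.20
  Nov: +$485.75 → -$670.45
  Dec: +$485.75 − $301.05 → -$485.75
  Jan: +$485.75 → $0.00
Lowest trial balance = -$1,156.20 (Oct)
Initial deposit = cushion − low point = $485.75 − (-$1,156.20) = $1,641.95

$1,641.95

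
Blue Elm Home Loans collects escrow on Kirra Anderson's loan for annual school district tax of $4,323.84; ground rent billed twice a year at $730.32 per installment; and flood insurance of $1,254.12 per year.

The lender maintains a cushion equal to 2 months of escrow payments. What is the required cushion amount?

$1,173.10

School district tax — $4,323.84 annually
Ground rent — $730.32 × 2 = $1,460.64 annually
Flood insurance — $1,254.12 annually
Total per year = $7,038.60
Per month = $7,038.60 / 12 = $586.55
Required cushion = 2 × $586.55 = $1,173.10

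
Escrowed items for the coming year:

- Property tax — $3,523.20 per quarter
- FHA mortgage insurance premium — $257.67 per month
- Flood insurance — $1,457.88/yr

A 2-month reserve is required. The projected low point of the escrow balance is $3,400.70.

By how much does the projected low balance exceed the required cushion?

Property tax: $3,523.20 × 4 = $14,092.80 annually
FHA mortgage insurance premium: $257.67 × 12 = $3,092.04 annually
Flood insurance: $1,457.88 annually
Yearly total = $18,642.72
Per month = $18,642.72 / 12 = $1,553.56
Required reserve = 2 × $1,553.56 = $3,107.12
Excess over cushion: $3,400.70 − $3,107.12 = $293.58

$293.58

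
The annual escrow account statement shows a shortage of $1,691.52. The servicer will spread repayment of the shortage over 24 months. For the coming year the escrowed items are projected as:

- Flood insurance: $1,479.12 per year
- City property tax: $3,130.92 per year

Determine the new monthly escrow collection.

Flood insurance: $1,479.12/yr
City property tax: $3,130.92/yr
Total annual escrow = $4,610.04
Monthly escrow = $4,610.04 ÷ 12 = $384.17
Shortage spread = $1,691.52 ÷ 24 = $70.48/mo
New monthly escrow = $384.17 + $70.48 = $454.65

$454.65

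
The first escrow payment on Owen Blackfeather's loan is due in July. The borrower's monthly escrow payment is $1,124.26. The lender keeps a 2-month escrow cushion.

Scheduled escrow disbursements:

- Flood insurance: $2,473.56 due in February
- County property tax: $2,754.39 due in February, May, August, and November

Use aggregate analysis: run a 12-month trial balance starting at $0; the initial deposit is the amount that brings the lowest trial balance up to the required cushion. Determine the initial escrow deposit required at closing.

Cushion = 2 × $1,124.26 = $2,248.52
Trial balance (start $0, +$1,124.26 each month, − disbursements):
  Jul: +$1,124.26 → $1,124.26
  Aug: +$1,124.26 − $2,754.39 → -$505.87
  Sep: +$1,124.26 → $618.39
  Oct: +$1,124.26 → $1,742.65
  Nov: +$1,124.26 − $2,754.39 → $112.52
  Dec: +$1,124.26 → $1,236.78
  Jan: +$1,124.26 → $2,361.04
  Feb: +$1,124.26 − $5,227.95 → -$1,742.65
  Mar: +$1,124.26 → -$618.39
  Apr: +$1,124.26 → $505.87
  May: +$1,124.26 − $2,754.39 → -$1,124.26
  Jun: +$1,124.26 → $0.00
Lowest trial balance = -$1,742.65 (Feb)
Initial deposit = cushion − low point = $2,248.52 − (-$1,742.65) = $3,991.17

$3,991.17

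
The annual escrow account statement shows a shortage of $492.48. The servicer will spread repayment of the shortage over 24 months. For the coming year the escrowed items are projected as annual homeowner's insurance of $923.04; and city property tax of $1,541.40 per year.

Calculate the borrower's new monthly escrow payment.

Homeowner's insurance = $923.04 per year
City property tax = $1,541.40 per year
Annual escrow total = $923.04 + $1,541.40 = $2,464.44
Per month = $2,464.44 ÷ 12 = $205.37
Monthly shortage recovery: $492.48 ÷ 24 = $20.52
Adjusted monthly = $205.37 + $20.52 = $225.89

$225.89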